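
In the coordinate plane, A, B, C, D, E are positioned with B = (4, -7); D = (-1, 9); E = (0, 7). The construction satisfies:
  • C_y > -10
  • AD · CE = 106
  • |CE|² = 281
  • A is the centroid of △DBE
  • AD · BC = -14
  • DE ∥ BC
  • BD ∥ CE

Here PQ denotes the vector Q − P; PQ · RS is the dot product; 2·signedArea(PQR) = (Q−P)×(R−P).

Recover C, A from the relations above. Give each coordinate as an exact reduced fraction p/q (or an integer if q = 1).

1. C_x = 5  [BD ∥ CE ∩ DE ∥ BC]
2. C_y = -9  [BD ∥ CE ∩ DE ∥ BC]
   → C = (5, -9)
3. A_x = 1  [A is the centroid of △DBE]
4. A_y = 3  [A is the centroid of △DBE]
   → A = (1, 3)

A = (1, 3)
C = (5, -9)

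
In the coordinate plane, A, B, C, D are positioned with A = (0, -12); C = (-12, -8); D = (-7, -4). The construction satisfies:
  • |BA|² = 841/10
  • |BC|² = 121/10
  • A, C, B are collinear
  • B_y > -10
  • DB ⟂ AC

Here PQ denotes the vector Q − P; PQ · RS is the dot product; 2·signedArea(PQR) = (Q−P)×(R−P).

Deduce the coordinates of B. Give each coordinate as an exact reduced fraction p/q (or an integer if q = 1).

1. B_x = -87/10  [A, C, B are collinear ∩ DB ⟂ AC]
2. B_y = -91/10  [A, C, B are collinear ∩ DB ⟂ AC]
   → B = (-87/10, -91/10)

B = (-87/10, -91/10)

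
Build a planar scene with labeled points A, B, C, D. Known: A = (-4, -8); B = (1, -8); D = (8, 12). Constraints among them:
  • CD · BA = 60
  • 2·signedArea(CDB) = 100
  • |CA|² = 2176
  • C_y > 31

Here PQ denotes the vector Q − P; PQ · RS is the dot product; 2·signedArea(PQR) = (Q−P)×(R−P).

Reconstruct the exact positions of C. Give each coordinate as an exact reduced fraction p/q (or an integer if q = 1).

1. C_x = 20  [CD · BA = 60 ∩ 2·signedArea(CDB) = 100]
2. C_y = 32  [CD · BA = 60 ∩ 2·signedArea(CDB) = 100]
   → C = (20, 32)

C = (20, 32)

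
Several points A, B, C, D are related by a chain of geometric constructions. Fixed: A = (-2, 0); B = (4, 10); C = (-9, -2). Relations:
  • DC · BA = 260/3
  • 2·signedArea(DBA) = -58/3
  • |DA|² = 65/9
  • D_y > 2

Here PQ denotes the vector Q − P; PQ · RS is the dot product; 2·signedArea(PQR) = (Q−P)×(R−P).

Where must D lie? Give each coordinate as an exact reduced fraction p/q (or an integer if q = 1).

D = (-7/3, 8/3)

1. D_x = -7/3  [2·signedArea(DBA) = -58/3 ∩ DC · BA = 260/3]
2. D_y = 8/3  [2·signedArea(DBA) = -58/3 ∩ DC · BA = 260/3]
   → D = (-7/3, 8/3)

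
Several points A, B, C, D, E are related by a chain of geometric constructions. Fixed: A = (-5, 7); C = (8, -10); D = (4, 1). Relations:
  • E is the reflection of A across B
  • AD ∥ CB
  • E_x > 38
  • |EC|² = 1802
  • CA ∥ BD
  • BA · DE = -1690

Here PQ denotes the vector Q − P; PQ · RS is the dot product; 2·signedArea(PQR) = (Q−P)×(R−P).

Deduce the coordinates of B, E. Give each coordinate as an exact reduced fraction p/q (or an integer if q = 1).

1. B_x = 17  [CA ∥ BD ∩ AD ∥ CB]
2. B_y = -16  [CA ∥ BD ∩ AD ∥ CB]
   → B = (17, -16)
3. E_x = 39  [E is the reflection of A across B]
4. E_y = -39  [E is the reflection of A across B]
   → E = (39, -39)

B = (17, -16)
E = (39, -39)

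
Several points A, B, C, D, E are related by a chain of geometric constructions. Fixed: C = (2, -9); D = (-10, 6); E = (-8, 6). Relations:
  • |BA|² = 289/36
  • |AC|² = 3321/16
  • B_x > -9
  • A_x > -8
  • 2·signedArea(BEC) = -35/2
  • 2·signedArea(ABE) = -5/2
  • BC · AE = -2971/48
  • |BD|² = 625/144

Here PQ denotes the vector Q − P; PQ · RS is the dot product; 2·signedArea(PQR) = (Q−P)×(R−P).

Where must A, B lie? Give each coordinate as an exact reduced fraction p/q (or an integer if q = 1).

A = (-7, 9/4)
B = (-25/3, 19/4)

1. B_x = -25/3  [line 15·x + 10·y + 155/2 = 0 ∩ |BD|² = 625/144]
2. B_y = 19/4  [line 15·x + 10·y + 155/2 = 0 ∩ |BD|² = 625/144]
   → B = (-25/3, 19/4)
3. A_x = -7  [2·signedArea(ABE) = -5/2 ∩ BC · AE = -2971/48]
4. A_y = 9/4  [2·signedArea(ABE) = -5/2 ∩ BC · AE = -2971/48]
   → A = (-7, 9/4)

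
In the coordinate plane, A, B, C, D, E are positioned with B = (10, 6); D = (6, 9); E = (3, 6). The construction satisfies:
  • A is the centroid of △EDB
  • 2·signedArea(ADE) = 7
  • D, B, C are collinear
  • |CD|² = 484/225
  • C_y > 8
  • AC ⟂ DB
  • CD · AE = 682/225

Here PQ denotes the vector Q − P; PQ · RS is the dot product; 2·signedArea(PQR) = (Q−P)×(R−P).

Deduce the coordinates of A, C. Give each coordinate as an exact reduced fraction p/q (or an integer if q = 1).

1. A_x = 19/3  [A is the centroid of △EDB]
2. A_y = 7  [A is the centroid of △EDB]
   → A = (19/3, 7)
3. C_x = 538/75  [D, B, C are collinear ∩ AC ⟂ DB]
4. C_y = 203/25  [D, B, C are collinear ∩ AC ⟂ DB]
   → C = (538/75, 203/25)

A = (19/3, 7)
C = (538/75, 203/25)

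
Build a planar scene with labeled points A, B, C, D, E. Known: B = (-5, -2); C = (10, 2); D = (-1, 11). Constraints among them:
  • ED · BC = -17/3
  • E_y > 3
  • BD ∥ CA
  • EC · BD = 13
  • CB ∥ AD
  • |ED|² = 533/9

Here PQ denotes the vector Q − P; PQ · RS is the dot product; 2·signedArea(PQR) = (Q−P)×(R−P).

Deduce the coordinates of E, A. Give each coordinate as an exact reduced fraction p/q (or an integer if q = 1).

1. E_x = 4/3  [ED · BC = -17/3 ∩ EC · BD = 13]
2. E_y = 11/3  [ED · BC = -17/3 ∩ EC · BD = 13]
   → E = (4/3, 11/3)
3. A_x = 14  [CB ∥ AD ∩ BD ∥ CA]
4. A_y = 15  [CB ∥ AD ∩ BD ∥ CA]
   → A = (14, 15)

A = (14, 15)
E = (4/3, 11/3)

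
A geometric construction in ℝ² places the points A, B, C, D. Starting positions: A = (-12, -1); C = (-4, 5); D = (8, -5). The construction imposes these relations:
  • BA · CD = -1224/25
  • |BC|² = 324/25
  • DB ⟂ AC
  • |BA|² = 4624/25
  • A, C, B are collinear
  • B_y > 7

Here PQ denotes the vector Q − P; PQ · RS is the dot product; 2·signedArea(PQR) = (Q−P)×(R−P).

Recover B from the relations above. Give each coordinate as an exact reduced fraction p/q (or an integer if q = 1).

B = (-28/25, 179/25)

1. B_x = -28/25  [A, C, B are collinear ∩ DB ⟂ AC]
2. B_y = 179/25  [A, C, B are collinear ∩ DB ⟂ AC]
   → B = (-28/25, 179/25)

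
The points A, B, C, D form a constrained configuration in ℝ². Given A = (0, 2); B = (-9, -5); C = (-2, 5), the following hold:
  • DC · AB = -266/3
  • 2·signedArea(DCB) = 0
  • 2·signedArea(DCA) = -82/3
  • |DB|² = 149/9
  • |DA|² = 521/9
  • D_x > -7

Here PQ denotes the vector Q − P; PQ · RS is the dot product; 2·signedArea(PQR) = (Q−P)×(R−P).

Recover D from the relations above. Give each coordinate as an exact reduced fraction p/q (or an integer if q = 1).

1. D_x = -20/3  [2·signedArea(DCB) = 0 ∩ 2·signedArea(DCA) = -82/3]
2. D_y = -5/3  [2·signedArea(DCB) = 0 ∩ 2·signedArea(DCA) = -82/3]
   → D = (-20/3, -5/3)

D = (-20/3, -5/3)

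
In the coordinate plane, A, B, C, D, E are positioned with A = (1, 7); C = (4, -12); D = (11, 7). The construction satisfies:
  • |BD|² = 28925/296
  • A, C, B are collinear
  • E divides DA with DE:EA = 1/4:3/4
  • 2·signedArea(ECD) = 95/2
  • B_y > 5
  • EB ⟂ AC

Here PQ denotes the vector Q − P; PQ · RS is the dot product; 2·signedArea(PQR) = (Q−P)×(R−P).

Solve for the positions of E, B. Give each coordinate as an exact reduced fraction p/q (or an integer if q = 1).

B = (175/148, 865/148)
E = (17/2, 7)

1. E_x = 17/2  [E divides DA with DE:EA = 1/4:3/4]
2. E_y = 7  [E divides DA with DE:EA = 1/4:3/4]
   → E = (17/2, 7)
3. B_x = 175/148  [A, C, B are collinear ∩ EB ⟂ AC]
4. B_y = 865/148  [A, C, B are collinear ∩ EB ⟂ AC]
   → B = (175/148, 865/148)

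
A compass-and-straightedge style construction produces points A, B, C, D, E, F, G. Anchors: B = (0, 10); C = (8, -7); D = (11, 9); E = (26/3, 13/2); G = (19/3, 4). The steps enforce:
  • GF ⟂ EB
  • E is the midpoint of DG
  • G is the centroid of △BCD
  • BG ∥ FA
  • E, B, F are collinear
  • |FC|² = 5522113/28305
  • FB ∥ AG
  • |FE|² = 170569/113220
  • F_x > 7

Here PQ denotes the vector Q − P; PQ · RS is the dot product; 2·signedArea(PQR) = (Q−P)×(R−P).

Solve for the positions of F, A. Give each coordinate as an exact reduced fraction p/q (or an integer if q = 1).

1. F_x = 71032/9435  [E, B, F are collinear ∩ GF ⟂ EB]
2. F_y = 21888/3145  [E, B, F are collinear ∩ GF ⟂ EB]
   → F = (71032/9435, 21888/3145)
3. A_x = 130787/9435  [FB ∥ AG ∩ BG ∥ FA]
4. A_y = 3018/3145  [FB ∥ AG ∩ BG ∥ FA]
   → A = (130787/9435, 3018/3145)

A = (130787/9435, 3018/3145)
F = (71032/9435, 21888/3145)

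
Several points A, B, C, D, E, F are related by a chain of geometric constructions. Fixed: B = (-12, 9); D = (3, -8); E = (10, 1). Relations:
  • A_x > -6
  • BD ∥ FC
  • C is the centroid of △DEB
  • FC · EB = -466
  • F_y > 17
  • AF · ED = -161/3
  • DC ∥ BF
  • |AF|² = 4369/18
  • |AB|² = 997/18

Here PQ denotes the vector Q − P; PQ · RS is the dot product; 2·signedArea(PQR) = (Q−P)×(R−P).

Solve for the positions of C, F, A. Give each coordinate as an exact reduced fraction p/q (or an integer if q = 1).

1. C_x = 1/3  [C is the centroid of △DEB]
2. C_y = 2/3  [C is the centroid of △DEB]
   → C = (1/3, 2/3)
3. F_x = -44/3  [BD ∥ FC ∩ DC ∥ BF]
4. F_y = 53/3  [BD ∥ FC ∩ DC ∥ BF]
   → F = (-44/3, 53/3)
5. A_x = -35/6  [line 7·x + 9·y + -8/3 = 0 ∩ |AB|² = 997/18]
6. A_y = 29/6  [line 7·x + 9·y + -8/3 = 0 ∩ |AB|² = 997/18]
   → A = (-35/6, 29/6)

A = (-35/6, 29/6)
C = (1/3, 2/3)
F = (-44/3, 53/3)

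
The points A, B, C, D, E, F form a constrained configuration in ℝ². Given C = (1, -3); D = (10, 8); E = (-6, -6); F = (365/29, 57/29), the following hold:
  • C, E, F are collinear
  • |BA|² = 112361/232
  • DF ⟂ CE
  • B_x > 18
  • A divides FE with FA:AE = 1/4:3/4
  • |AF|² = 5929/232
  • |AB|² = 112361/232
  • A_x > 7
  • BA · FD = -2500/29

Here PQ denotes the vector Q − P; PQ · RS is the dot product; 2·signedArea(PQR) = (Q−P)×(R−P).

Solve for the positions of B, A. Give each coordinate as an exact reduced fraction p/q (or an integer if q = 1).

A = (921/116, -3/116)
B = (19, 19)

1. A_x = 921/116  [A divides FE with FA:AE = 1/4:3/4]
2. A_y = -3/116  [A divides FE with FA:AE = 1/4:3/4]
   → A = (921/116, -3/116)
3. B_x = 19  [line 75/29·x + -175/29·y + 1900/29 = 0 ∩ |BA|² = 112361/232]
4. B_y = 19  [line 75/29·x + -175/29·y + 1900/29 = 0 ∩ |BA|² = 112361/232]
   → B = (19, 19)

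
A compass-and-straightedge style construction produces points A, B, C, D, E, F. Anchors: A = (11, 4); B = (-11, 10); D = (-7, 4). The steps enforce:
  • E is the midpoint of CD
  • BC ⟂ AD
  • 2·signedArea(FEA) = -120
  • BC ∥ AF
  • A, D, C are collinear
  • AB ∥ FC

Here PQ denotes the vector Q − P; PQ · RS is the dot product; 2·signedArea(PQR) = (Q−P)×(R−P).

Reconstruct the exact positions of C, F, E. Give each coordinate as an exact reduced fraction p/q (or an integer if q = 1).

1. C_x = -11  [A, D, C are collinear ∩ BC ⟂ AD]
2. C_y = 4  [A, D, C are collinear ∩ BC ⟂ AD]
   → C = (-11, 4)
3. F_x = 11  [AB ∥ FC ∩ BC ∥ AF]
4. F_y = -2  [AB ∥ FC ∩ BC ∥ AF]
   → F = (11, -2)
5. E_x = -9  [E is the midpoint of CD]
6. E_y = 4  [E is the midpoint of CD]
   → E = (-9, 4)

C = (-11, 4)
E = (-9, 4)
F = (11, -2)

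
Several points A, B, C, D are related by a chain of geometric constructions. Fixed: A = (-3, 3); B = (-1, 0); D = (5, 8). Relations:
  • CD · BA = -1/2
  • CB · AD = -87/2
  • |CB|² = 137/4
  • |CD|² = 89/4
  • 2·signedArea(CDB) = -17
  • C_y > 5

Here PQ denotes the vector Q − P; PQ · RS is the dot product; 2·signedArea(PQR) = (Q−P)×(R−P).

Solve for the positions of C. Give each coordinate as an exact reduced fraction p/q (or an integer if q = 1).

1. C_x = 1  [CB · AD = -87/2 ∩ 2·signedArea(CDB) = -17]
2. C_y = 11/2  [CB · AD = -87/2 ∩ 2·signedArea(CDB) = -17]
   → C = (1, 11/2)

C = (1, 11/2)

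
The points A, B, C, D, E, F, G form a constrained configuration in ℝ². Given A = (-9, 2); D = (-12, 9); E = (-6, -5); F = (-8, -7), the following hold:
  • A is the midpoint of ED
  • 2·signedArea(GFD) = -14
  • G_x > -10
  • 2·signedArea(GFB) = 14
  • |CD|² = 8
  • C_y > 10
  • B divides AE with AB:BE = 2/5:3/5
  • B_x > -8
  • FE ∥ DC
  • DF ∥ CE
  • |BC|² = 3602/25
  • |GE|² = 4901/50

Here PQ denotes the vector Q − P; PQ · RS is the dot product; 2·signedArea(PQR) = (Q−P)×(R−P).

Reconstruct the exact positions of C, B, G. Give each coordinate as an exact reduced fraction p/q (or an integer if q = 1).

1. C_x = -10  [DF ∥ CE ∩ FE ∥ DC]
2. C_y = 11  [DF ∥ CE ∩ FE ∥ DC]
   → C = (-10, 11)
3. B_x = -39/5  [B divides AE with AB:BE = 2/5:3/5]
4. B_y = -4/5  [B divides AE with AB:BE = 2/5:3/5]
   → B = (-39/5, -4/5)
5. G_x = -99/10  [2·signedArea(GFB) = 14 ∩ 2·signedArea(GFD) = -14]
6. G_y = 41/10  [2·signedArea(GFB) = 14 ∩ 2·signedArea(GFD) = -14]
   → G = (-99/10, 41/10)

B = (-39/5, -4/5)
C = (-10, 11)
G = (-99/10, 41/10)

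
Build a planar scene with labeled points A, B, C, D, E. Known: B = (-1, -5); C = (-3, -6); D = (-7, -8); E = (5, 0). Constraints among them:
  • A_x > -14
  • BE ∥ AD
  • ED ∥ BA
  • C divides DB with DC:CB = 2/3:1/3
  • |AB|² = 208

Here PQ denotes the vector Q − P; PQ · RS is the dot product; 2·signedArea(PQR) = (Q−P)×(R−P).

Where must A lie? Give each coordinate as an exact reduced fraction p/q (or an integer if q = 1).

A = (-13, -13)

1. A_x = -13  [BE ∥ AD ∩ ED ∥ BA]
2. A_y = -13  [BE ∥ AD ∩ ED ∥ BA]
   → A = (-13, -13)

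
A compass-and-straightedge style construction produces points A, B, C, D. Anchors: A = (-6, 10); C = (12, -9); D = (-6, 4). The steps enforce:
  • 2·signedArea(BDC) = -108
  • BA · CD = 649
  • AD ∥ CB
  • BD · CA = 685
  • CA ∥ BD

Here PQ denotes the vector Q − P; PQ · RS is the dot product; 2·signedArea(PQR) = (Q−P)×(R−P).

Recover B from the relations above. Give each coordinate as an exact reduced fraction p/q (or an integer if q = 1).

1. B_x = 12  [CA ∥ BD ∩ AD ∥ CB]
2. B_y = -15  [CA ∥ BD ∩ AD ∥ CB]
   → B = (12, -15)

B = (12, -15)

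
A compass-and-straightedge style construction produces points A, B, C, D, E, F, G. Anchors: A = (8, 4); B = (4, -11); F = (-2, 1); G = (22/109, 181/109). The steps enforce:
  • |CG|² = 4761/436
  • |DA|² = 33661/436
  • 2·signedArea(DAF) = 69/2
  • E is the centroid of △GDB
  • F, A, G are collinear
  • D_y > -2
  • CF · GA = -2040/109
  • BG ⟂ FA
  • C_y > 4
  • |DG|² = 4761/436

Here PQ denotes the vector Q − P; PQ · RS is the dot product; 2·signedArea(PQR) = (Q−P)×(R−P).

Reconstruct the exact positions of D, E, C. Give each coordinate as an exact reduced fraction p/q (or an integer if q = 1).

C = (-163/218, 526/109)
D = (251/218, -164/109)
E = (389/218, -394/109)

1. D_x = 251/218  [line 3·x + -10·y + -37/2 = 0 ∩ |DG|² = 4761/436]
2. D_y = -164/109  [line 3·x + -10·y + -37/2 = 0 ∩ |DG|² = 4761/436]
   → D = (251/218, -164/109)
3. E_x = 389/218  [E is the centroid of △GDB]
4. E_y = -394/109  [E is the centroid of △GDB]
   → E = (389/218, -394/109)
5. C_x = -163/218  [line -850/109·x + -255/109·y + 595/109 = 0 ∩ |CG|² = 4761/436]
6. C_y = 526/109  [line -850/109·x + -255/109·y + 595/109 = 0 ∩ |CG|² = 4761/436]
   → C = (-163/218, 526/109)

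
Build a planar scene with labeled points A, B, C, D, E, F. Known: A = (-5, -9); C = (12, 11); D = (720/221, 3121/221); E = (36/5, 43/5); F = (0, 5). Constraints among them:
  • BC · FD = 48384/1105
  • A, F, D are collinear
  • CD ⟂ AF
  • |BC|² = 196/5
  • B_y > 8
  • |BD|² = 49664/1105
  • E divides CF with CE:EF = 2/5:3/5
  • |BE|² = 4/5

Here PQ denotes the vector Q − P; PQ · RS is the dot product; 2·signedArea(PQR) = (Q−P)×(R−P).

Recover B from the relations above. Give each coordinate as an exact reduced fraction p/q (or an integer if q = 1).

B = (32/5, 41/5)

1. B_x = 32/5  [line -720/221·x + -2016/221·y + 105696/1105 = 0 ∩ |BC|² = 196/5]
2. B_y = 41/5  [line -720/221·x + -2016/221·y + 105696/1105 = 0 ∩ |BC|² = 196/5]
   → B = (32/5, 41/5)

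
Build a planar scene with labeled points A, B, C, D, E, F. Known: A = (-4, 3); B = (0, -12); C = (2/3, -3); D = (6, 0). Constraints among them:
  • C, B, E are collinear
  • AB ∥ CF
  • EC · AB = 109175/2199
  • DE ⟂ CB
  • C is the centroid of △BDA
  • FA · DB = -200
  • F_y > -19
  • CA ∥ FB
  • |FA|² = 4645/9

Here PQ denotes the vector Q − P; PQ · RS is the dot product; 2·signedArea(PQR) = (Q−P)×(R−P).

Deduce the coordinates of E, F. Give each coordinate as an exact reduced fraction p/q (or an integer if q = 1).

E = (672/733, 276/733)
F = (14/3, -18)

1. E_x = 672/733  [C, B, E are collinear ∩ DE ⟂ CB]
2. E_y = 276/733  [C, B, E are collinear ∩ DE ⟂ CB]
   → E = (672/733, 276/733)
3. F_x = 14/3  [CA ∥ FB ∩ AB ∥ CF]
4. F_y = -18  [CA ∥ FB ∩ AB ∥ CF]
   → F = (14/3, -18)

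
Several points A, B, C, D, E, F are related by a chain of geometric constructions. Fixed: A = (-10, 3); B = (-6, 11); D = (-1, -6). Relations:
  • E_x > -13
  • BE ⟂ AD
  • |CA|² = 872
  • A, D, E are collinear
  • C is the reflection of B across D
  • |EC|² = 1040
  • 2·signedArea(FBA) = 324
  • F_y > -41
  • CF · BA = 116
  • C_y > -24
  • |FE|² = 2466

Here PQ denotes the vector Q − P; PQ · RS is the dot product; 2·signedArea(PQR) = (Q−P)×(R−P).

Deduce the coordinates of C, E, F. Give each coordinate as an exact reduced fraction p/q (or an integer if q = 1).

1. C_x = 4  [C is the reflection of B across D]
2. C_y = -23  [C is the reflection of B across D]
   → C = (4, -23)
3. E_x = -12  [A, D, E are collinear ∩ BE ⟂ AD]
4. E_y = 5  [A, D, E are collinear ∩ BE ⟂ AD]
   → E = (-12, 5)
5. F_x = 9  [2·signedArea(FBA) = 324 ∩ CF · BA = 116]
6. F_y = -40  [2·signedArea(FBA) = 324 ∩ CF · BA = 116]
   → F = (9, -40)

C = (4, -23)
E = (-12, 5)
F = (9, -40)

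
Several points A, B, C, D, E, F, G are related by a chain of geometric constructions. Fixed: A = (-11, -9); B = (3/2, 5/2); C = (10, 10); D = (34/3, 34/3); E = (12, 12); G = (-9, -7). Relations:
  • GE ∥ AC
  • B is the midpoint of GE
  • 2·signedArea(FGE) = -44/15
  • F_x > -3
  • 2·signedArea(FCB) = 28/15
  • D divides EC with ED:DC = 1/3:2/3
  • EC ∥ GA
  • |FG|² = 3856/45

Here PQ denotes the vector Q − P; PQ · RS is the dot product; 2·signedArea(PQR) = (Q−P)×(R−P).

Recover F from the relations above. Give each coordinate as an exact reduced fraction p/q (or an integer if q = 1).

F = (-31/15, -13/15)

1. F_x = -31/15  [2·signedArea(FGE) = -44/15 ∩ 2·signedArea(FCB) = 28/15]
2. F_y = -13/15  [2·signedArea(FGE) = -44/15 ∩ 2·signedArea(FCB) = 28/15]
   → F = (-31/15, -13/15)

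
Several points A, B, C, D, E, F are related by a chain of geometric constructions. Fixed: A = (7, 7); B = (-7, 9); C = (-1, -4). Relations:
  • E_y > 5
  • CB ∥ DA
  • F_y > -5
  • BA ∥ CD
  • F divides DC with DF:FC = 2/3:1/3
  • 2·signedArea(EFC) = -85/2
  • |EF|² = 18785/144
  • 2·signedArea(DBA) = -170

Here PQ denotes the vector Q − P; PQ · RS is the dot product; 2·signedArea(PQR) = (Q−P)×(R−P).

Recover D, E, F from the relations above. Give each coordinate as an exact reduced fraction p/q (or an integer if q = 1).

1. D_x = 13  [CB ∥ DA ∩ BA ∥ CD]
2. D_y = -6  [CB ∥ DA ∩ BA ∥ CD]
   → D = (13, -6)
3. F_x = 11/3  [F divides DC with DF:FC = 2/3:1/3]
4. F_y = -14/3  [F divides DC with DF:FC = 2/3:1/3]
   → F = (11/3, -14/3)
5. E_x = -2  [line -2/3·x + -14/3·y + 139/6 = 0 ∩ |EF|² = 18785/144]
6. E_y = 21/4  [line -2/3·x + -14/3·y + 139/6 = 0 ∩ |EF|² = 18785/144]
   → E = (-2, 21/4)

D = (13, -6)
E = (-2, 21/4)
F = (11/3, -14/3)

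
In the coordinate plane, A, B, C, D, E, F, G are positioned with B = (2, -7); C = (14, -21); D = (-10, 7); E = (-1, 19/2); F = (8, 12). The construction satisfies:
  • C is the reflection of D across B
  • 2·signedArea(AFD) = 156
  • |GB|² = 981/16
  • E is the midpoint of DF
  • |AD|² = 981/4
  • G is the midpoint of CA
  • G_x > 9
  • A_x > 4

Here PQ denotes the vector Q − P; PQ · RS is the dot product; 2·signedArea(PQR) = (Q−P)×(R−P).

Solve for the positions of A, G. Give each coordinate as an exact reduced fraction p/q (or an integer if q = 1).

A = (5, 5/2)
G = (19/2, -37/4)

1. A_x = 5  [line 5·x + -18·y + 20 = 0 ∩ |AD|² = 981/4]
2. A_y = 5/2  [line 5·x + -18·y + 20 = 0 ∩ |AD|² = 981/4]
   → A = (5, 5/2)
3. G_x = 19/2  [G is the midpoint of CA]
4. G_y = -37/4  [G is the midpoint of CA]
   → G = (19/2, -37/4)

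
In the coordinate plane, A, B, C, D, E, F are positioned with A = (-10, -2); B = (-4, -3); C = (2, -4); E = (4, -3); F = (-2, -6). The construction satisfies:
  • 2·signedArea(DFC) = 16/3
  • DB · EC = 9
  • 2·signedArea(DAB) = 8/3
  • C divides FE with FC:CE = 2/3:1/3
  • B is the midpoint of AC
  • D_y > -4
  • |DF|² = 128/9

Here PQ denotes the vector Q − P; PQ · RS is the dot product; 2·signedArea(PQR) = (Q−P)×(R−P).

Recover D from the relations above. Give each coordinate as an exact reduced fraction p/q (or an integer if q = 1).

1. D_x = 2/3  [DB · EC = 9 ∩ 2·signedArea(DAB) = 8/3]
2. D_y = -10/3  [DB · EC = 9 ∩ 2·signedArea(DAB) = 8/3]
   → D = (2/3, -10/3)

D = (2/3, -10/3)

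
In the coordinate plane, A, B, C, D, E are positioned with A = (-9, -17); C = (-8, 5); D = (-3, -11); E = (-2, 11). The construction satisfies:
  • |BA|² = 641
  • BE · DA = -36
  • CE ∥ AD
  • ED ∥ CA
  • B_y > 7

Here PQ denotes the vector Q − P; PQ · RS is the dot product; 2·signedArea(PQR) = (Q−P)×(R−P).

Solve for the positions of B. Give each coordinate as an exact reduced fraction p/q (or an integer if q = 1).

B = (-5, 8)

1. B_x = -5  [line 6·x + 6·y + -18 = 0 ∩ |BA|² = 641]
2. B_y = 8  [line 6·x + 6·y + -18 = 0 ∩ |BA|² = 641]
   → B = (-5, 8)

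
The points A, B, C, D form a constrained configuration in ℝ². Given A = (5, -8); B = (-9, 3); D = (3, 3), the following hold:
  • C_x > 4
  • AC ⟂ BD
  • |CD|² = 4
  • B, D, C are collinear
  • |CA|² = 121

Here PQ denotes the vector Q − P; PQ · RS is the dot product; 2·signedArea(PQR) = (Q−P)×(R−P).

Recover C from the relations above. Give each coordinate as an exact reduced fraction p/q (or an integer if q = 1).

1. C_x = 5  [B, D, C are collinear ∩ AC ⟂ BD]
2. C_y = 3  [B, D, C are collinear ∩ AC ⟂ BD]
   → C = (5, 3)

C = (5, 3)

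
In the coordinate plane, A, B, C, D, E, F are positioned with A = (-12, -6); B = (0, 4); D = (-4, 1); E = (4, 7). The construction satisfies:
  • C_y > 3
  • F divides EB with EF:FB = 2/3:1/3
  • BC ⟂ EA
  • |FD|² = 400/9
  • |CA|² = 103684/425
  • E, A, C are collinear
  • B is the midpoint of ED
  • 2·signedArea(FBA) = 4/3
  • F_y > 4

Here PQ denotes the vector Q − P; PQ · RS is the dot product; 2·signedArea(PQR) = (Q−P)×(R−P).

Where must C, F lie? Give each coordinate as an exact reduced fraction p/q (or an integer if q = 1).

1. C_x = 52/425  [E, A, C are collinear ∩ BC ⟂ EA]
2. C_y = 1636/425  [E, A, C are collinear ∩ BC ⟂ EA]
   → C = (52/425, 1636/425)
3. F_x = 4/3  [F divides EB with EF:FB = 2/3:1/3]
4. F_y = 5  [F divides EB with EF:FB = 2/3:1/3]
   → F = (4/3, 5)

C = (52/425, 1636/425)
F = (4/3, 5)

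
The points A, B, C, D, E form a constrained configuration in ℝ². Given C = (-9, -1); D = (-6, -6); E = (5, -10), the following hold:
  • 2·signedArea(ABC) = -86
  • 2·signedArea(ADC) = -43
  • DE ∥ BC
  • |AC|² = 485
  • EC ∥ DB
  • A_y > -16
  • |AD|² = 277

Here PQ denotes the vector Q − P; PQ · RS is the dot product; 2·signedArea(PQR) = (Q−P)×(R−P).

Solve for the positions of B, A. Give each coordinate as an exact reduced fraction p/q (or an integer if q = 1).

1. B_x = -20  [DE ∥ BC ∩ EC ∥ DB]
2. B_y = 3  [DE ∥ BC ∩ EC ∥ DB]
   → B = (-20, 3)
3. A_x = 8  [2·signedArea(ABC) = -86 ∩ 2·signedArea(ADC) = -43]
4. A_y = -15  [2·signedArea(ABC) = -86 ∩ 2·signedArea(ADC) = -43]
   → A = (8, -15)

A = (8, -15)
B = (-20, 3)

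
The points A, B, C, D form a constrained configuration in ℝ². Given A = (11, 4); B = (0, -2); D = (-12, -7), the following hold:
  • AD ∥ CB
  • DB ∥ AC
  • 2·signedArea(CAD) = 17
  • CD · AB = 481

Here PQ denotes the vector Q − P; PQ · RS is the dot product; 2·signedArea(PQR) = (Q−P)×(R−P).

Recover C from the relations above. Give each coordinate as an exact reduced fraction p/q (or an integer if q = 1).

C = (23, 9)

1. C_x = 23  [AD ∥ CB ∩ DB ∥ AC]
2. C_y = 9  [AD ∥ CB ∩ DB ∥ AC]
   → C = (23, 9)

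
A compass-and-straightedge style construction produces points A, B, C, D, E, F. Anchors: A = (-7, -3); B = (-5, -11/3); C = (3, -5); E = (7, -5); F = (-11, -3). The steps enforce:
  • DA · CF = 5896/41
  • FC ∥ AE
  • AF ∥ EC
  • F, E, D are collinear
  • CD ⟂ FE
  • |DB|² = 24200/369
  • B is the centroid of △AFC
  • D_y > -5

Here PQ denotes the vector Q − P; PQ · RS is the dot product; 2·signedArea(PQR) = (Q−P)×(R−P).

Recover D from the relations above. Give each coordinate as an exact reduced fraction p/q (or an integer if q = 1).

1. D_x = 125/41  [F, E, D are collinear ∩ CD ⟂ FE]
2. D_y = -187/41  [F, E, D are collinear ∩ CD ⟂ FE]
   → D = (125/41, -187/41)

D = (125/41, -187/41)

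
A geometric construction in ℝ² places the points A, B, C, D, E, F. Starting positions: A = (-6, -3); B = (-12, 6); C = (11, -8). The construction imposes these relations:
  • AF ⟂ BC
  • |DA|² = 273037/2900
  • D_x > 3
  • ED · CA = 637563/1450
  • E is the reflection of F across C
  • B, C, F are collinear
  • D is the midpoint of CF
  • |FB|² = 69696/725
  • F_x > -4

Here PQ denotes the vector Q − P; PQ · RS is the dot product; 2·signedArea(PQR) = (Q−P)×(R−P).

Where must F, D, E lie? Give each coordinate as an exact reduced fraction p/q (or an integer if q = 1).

1. F_x = -2628/725  [B, C, F are collinear ∩ AF ⟂ BC]
2. F_y = 654/725  [B, C, F are collinear ∩ AF ⟂ BC]
   → F = (-2628/725, 654/725)
3. D_x = 5347/1450  [D is the midpoint of CF]
4. D_y = -2573/725  [D is the midpoint of CF]
   → D = (5347/1450, -2573/725)
5. E_x = 18578/725  [E is the reflection of F across C]
6. E_y = -12254/725  [E is the reflection of F across C]
   → E = (18578/725, -12254/725)

D = (5347/1450, -2573/725)
E = (18578/725, -12254/725)
F = (-2628/725, 654/725)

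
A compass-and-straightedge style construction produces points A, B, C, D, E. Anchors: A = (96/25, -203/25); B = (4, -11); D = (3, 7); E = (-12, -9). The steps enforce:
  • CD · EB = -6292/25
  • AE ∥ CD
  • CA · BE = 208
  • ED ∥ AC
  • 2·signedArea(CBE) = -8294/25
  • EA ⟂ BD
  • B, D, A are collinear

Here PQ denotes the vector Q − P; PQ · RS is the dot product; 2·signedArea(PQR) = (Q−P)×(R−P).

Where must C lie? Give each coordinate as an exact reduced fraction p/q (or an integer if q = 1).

C = (471/25, 197/25)

1. C_x = 471/25  [AE ∥ CD ∩ ED ∥ AC]
2. C_y = 197/25  [AE ∥ CD ∩ ED ∥ AC]
   → C = (471/25, 197/25)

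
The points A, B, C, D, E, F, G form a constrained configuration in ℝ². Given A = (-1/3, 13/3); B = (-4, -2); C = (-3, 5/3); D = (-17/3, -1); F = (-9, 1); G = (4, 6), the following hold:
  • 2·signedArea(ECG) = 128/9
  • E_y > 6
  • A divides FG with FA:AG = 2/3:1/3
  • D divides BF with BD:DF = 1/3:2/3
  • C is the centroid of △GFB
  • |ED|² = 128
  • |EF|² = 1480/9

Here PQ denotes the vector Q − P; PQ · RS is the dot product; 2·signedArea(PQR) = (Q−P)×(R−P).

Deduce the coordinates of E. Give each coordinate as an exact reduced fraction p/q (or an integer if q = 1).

1. E_x = 7/3  [line -13/3·x + 7·y + -350/9 = 0 ∩ |ED|² = 128]
2. E_y = 7  [line -13/3·x + 7·y + -350/9 = 0 ∩ |ED|² = 128]
   → E = (7/3, 7)

E = (7/3, 7)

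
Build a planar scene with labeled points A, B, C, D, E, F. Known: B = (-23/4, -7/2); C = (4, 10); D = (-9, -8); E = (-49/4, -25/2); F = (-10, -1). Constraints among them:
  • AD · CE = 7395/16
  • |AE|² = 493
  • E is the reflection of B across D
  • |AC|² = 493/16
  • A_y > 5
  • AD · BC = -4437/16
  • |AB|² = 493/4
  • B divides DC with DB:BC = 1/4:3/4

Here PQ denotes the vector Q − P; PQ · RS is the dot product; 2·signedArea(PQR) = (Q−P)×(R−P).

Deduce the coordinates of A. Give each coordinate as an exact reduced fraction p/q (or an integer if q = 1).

A = (3/4, 11/2)

1. A_x = 3/4  [line 65/4·x + 45/2·y + -2175/16 = 0 ∩ |AC|² = 493/16]
2. A_y = 11/2  [line 65/4·x + 45/2·y + -2175/16 = 0 ∩ |AC|² = 493/16]
   → A = (3/4, 11/2)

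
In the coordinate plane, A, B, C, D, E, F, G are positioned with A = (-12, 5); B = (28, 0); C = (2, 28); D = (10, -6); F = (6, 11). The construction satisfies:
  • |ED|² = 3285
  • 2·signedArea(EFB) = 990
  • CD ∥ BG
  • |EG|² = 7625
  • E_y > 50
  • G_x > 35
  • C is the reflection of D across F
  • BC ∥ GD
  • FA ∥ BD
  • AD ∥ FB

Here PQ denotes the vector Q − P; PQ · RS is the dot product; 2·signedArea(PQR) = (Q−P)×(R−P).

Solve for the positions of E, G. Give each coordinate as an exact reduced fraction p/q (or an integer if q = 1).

1. E_x = 16  [line 11·x + 22·y + -1298 = 0 ∩ |ED|² = 3285]
2. E_y = 51  [line 11·x + 22·y + -1298 = 0 ∩ |ED|² = 3285]
   → E = (16, 51)
3. G_x = 36  [BC ∥ GD ∩ CD ∥ BG]
4. G_y = -34  [BC ∥ GD ∩ CD ∥ BG]
   → G = (36, -34)

E = (16, 51)
G = (36, -34)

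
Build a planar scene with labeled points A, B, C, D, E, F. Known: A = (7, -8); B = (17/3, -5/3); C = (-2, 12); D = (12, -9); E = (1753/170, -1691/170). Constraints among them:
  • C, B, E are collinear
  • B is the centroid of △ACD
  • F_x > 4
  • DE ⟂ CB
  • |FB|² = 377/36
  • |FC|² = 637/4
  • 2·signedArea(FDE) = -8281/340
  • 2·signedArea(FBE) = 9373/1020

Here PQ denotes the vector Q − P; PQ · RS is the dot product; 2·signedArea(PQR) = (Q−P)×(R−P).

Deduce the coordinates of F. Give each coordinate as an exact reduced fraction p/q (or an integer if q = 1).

F = (5, 3/2)

1. F_x = 5  [2·signedArea(FDE) = -8281/340 ∩ 2·signedArea(FBE) = 9373/1020]
2. F_y = 3/2  [2·signedArea(FDE) = -8281/340 ∩ 2·signedArea(FBE) = 9373/1020]
   → F = (5, 3/2)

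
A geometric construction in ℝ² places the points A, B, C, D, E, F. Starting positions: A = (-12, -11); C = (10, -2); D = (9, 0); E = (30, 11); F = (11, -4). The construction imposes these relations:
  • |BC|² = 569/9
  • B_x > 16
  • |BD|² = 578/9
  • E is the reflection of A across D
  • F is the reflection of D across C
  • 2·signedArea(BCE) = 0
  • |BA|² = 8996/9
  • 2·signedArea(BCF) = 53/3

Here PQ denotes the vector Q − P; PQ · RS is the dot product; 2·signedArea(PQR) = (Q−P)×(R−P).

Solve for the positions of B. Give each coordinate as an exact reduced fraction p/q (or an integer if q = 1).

1. B_x = 50/3  [2·signedArea(BCE) = 0 ∩ 2·signedArea(BCF) = 53/3]
2. B_y = 7/3  [2·signedArea(BCE) = 0 ∩ 2·signedArea(BCF) = 53/3]
   → B = (50/3, 7/3)

B = (50/3, 7/3)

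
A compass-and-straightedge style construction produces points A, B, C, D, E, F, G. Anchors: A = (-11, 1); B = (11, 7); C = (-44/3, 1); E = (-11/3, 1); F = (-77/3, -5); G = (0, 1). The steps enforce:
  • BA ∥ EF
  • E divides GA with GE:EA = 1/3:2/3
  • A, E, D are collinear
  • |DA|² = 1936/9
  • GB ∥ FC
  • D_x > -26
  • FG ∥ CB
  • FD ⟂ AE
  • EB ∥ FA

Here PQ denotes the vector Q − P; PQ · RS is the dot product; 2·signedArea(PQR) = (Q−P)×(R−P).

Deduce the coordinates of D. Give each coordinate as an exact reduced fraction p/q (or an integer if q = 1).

1. D_x = -77/3  [A, E, D are collinear ∩ FD ⟂ AE]
2. D_y = 1  [A, E, D are collinear ∩ FD ⟂ AE]
   → D = (-77/3, 1)

D = (-77/3, 1)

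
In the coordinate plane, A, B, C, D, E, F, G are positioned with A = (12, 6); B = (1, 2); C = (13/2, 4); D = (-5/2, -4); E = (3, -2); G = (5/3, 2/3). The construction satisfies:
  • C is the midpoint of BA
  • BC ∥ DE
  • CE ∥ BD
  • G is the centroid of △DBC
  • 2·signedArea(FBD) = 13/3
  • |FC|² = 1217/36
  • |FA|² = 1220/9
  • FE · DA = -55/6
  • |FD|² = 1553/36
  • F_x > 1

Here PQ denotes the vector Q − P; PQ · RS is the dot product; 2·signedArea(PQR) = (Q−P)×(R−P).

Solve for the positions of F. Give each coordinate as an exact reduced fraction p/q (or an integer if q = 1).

F = (4/3, 4/3)

1. F_x = 4/3  [FE · DA = -55/6 ∩ 2·signedArea(FBD) = 13/3]
2. F_y = 4/3  [FE · DA = -55/6 ∩ 2·signedArea(FBD) = 13/3]
   → F = (4/3, 4/3)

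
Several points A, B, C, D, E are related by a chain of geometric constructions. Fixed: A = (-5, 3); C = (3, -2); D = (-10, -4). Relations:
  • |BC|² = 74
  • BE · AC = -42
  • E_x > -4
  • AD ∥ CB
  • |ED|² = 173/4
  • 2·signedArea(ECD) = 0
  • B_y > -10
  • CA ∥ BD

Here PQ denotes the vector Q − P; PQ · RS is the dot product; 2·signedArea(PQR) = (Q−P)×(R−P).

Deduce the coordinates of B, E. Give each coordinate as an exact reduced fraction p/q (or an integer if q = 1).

B = (-2, -9)
E = (-7/2, -3)

1. B_x = -2  [CA ∥ BD ∩ AD ∥ CB]
2. B_y = -9  [CA ∥ BD ∩ AD ∥ CB]
   → B = (-2, -9)
3. E_x = -7/2  [2·signedArea(ECD) = 0 ∩ BE · AC = -42]
4. E_y = -3  [2·signedArea(ECD) = 0 ∩ BE · AC = -42]
   → E = (-7/2, -3)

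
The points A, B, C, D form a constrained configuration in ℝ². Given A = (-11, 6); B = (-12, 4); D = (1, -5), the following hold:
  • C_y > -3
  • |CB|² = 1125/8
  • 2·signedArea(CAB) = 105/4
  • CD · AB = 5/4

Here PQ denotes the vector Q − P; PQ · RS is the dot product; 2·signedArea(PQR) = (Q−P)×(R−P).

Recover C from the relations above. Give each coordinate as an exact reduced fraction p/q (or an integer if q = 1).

1. C_x = -9/4  [2·signedArea(CAB) = 105/4 ∩ CD · AB = 5/4]
2. C_y = -11/4  [2·signedArea(CAB) = 105/4 ∩ CD · AB = 5/4]
   → C = (-9/4, -11/4)

C = (-9/4, -11/4)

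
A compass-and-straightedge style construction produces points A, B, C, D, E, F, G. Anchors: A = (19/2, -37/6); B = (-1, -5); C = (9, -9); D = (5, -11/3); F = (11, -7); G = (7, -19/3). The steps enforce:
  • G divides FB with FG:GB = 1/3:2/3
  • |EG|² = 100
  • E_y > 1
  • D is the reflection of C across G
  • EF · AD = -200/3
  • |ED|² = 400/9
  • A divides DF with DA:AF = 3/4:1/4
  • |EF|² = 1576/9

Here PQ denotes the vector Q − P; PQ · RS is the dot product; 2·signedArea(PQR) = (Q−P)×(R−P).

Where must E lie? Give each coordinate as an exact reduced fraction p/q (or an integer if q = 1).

1. E_x = 1  [line 9/2·x + -5/2·y + -1/3 = 0 ∩ |EF|² = 1576/9]
2. E_y = 5/3  [line 9/2·x + -5/2·y + -1/3 = 0 ∩ |EF|² = 1576/9]
   → E = (1, 5/3)

E = (1, 5/3)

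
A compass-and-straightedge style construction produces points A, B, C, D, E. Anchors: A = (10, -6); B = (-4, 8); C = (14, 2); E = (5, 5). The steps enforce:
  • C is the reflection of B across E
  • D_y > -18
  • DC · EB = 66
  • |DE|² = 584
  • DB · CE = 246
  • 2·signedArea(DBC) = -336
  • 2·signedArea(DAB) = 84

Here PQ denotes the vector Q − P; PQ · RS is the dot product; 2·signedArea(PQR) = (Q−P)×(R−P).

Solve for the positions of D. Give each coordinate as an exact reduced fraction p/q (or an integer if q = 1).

D = (15, -17)

1. D_x = 15  [DB · CE = 246 ∩ 2·signedArea(DAB) = 84]
2. D_y = -17  [DB · CE = 246 ∩ 2·signedArea(DAB) = 84]
   → D = (15, -17)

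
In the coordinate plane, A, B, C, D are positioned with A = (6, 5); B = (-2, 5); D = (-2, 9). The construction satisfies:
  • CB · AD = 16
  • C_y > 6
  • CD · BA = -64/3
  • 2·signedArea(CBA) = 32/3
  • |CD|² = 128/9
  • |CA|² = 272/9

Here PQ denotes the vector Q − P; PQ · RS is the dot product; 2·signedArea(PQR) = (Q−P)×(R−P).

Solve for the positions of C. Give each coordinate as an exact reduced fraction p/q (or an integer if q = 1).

1. C_x = 2/3  [2·signedArea(CBA) = 32/3 ∩ CB · AD = 16]
2. C_y = 19/3  [2·signedArea(CBA) = 32/3 ∩ CB · AD = 16]
   → C = (2/3, 19/3)

C = (2/3, 19/3)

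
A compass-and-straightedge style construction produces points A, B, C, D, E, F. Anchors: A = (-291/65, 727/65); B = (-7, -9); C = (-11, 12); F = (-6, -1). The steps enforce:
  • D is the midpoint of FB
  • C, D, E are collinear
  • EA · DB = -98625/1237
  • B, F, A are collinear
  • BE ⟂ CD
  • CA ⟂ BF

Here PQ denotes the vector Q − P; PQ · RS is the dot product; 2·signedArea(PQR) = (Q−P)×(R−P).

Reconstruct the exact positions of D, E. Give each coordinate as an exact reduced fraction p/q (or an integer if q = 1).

1. D_x = -13/2  [D is the midpoint of FB]
2. D_y = -5  [D is the midpoint of FB]
   → D = (-13/2, -5)
3. E_x = -6857/1237  [C, D, E are collinear ∩ BE ⟂ CD]
4. E_y = -10656/1237  [C, D, E are collinear ∩ BE ⟂ CD]
   → E = (-6857/1237, -10656/1237)

D = (-13/2, -5)
E = (-6857/1237, -10656/1237)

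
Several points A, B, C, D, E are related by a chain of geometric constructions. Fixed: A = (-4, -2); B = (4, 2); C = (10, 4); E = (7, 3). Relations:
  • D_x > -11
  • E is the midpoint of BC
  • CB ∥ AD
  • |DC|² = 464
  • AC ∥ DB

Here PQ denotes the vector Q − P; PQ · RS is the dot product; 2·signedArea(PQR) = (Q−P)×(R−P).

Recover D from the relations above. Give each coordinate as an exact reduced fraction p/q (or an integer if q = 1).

D = (-10, -4)

1. D_x = -10  [AC ∥ DB ∩ CB ∥ AD]
2. D_y = -4  [AC ∥ DB ∩ CB ∥ AD]
   → D = (-10, -4)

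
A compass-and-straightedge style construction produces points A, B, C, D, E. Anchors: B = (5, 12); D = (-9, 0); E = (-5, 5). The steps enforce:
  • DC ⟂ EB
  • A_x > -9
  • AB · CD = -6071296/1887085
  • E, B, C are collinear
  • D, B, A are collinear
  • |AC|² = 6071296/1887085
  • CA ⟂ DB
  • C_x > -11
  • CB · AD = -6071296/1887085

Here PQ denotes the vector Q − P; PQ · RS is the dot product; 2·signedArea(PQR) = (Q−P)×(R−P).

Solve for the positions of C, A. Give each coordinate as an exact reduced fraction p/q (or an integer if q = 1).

1. C_x = -1495/149  [E, B, C are collinear ∩ DC ⟂ EB]
2. C_y = 220/149  [E, B, C are collinear ∩ DC ⟂ EB]
   → C = (-1495/149, 220/149)
3. A_x = -112291/12665  [D, B, A are collinear ∩ CA ⟂ DB]
4. A_y = 1452/12665  [D, B, A are collinear ∩ CA ⟂ DB]
   → A = (-112291/12665, 1452/12665)

A = (-112291/12665, 1452/12665)
C = (-1495/149, 220/149)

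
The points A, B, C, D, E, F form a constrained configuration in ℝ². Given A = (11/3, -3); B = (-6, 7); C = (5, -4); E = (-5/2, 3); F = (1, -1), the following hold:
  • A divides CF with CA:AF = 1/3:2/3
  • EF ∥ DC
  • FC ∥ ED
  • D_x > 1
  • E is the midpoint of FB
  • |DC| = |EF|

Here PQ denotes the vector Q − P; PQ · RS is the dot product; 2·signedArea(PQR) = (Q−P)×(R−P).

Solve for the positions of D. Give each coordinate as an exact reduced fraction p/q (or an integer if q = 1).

D = (3/2, 0)

1. D_x = 3/2  [EF ∥ DC ∩ FC ∥ ED]
2. D_y = 0  [EF ∥ DC ∩ FC ∥ ED]
   → D = (3/2, 0)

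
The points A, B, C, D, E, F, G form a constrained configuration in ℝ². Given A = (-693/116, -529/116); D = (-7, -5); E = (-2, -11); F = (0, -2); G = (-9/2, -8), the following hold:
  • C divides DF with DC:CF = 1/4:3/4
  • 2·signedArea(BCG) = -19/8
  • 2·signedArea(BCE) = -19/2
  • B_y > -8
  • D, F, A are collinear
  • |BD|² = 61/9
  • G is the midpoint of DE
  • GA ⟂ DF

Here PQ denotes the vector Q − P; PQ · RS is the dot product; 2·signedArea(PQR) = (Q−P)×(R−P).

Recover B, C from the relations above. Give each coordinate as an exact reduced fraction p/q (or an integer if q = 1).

1. C_x = -21/4  [C divides DF with DC:CF = 1/4:3/4]
2. C_y = -17/4  [C divides DF with DC:CF = 1/4:3/4]
   → C = (-21/4, -17/4)
3. B_x = -16/3  [2·signedArea(BCG) = -19/8 ∩ 2·signedArea(BCE) = -19/2]
4. B_y = -7  [2·signedArea(BCG) = -19/8 ∩ 2·signedArea(BCE) = -19/2]
   → B = (-16/3, -7)

B = (-16/3, -7)
C = (-21/4, -17/4)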